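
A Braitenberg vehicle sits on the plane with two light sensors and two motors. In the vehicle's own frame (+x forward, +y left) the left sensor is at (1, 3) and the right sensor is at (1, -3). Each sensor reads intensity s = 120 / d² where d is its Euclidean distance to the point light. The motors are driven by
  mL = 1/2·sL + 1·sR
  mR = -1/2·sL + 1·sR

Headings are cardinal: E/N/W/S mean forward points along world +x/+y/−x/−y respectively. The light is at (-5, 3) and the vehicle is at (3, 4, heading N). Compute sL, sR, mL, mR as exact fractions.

left sensor world pos  = (0, 5); dL² = 29
right sensor world pos = (6, 5); dR² = 125
sL = 120/29 = 120/29
sR = 120/125 = 24/25
mL = 1/2·sL + 1·sR = 2196/725
mR = -1/2·sL + 1·sR = -804/725

120/29 24/25 2196/725 -804/725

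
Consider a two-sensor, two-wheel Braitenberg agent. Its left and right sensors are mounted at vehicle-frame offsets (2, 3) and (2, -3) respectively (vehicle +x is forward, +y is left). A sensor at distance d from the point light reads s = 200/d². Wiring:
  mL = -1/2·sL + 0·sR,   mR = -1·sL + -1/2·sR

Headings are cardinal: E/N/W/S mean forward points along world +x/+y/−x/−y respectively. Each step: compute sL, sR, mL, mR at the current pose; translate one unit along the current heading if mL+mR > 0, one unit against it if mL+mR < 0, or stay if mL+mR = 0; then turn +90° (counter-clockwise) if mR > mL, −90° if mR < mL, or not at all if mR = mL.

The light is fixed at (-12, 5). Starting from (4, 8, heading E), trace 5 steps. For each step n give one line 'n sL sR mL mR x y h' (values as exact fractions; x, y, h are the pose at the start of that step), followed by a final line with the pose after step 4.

0 5/9 50/81 -5/18 -70/81 4 8 E
1 8/13 40/29 -4/13 -492/377 3 8 S
2 20/17 100/109 -10/17 -3030/1853 3 9 W
3 40/41 200/397 -20/41 -19980/16277 4 9 N
4 5/9 50/81 -5/18 -70/81 4 8 E
final 3 8 S

n=0: pose=(4,8,E); sL=5/9, sR=50/81; mL=-5/18, mR=-70/81; mL+mR=-185/162 → advance -1; mR−mL=-95/162 → turn -1·90°
n=1: pose=(3,8,S); sL=8/13, sR=40/29; mL=-4/13, mR=-492/377; mL+mR=-608/377 → advance -1; mR−mL=-376/377 → turn -1·90°
n=2: pose=(3,9,W); sL=20/17, sR=100/109; mL=-10/17, mR=-3030/1853; mL+mR=-4120/1853 → advance -1; mR−mL=-1940/1853 → turn -1·90°
n=3: pose=(4,9,N); sL=40/41, sR=200/397; mL=-20/41, mR=-19980/16277; mL+mR=-27920/16277 → advance -1; mR−mL=-12040/16277 → turn -1·90°
n=4: pose=(4,8,E); sL=5/9, sR=50/81; mL=-5/18, mR=-70/81; mL+mR=-185/162 → advance -1; mR−mL=-95/162 → turn -1·90°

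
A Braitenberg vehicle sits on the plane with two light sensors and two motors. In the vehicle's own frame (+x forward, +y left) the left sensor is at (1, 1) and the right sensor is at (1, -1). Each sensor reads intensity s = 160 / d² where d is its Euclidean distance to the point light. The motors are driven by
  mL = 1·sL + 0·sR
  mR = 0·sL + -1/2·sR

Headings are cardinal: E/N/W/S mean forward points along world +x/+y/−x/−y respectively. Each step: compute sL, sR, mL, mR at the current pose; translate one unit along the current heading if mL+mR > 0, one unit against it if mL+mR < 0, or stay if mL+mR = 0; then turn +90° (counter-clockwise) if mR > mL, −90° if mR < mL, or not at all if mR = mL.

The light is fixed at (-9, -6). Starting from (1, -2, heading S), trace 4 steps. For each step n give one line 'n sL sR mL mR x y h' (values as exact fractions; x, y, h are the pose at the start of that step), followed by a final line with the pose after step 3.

n=0: pose=(1,-2,S); sL=16/13, sR=16/9; mL=16/13, mR=-8/9; mL+mR=40/117 → advance +1; mR−mL=-248/117 → turn -1·90°
n=1: pose=(1,-3,W); sL=32/17, sR=160/97; mL=32/17, mR=-80/97; mL+mR=1744/1649 → advance +1; mR−mL=-4464/1649 → turn -1·90°
n=2: pose=(0,-3,N); sL=2, sR=40/29; mL=2, mR=-20/29; mL+mR=38/29 → advance +1; mR−mL=-78/29 → turn -1·90°
n=3: pose=(0,-2,E); sL=32/25, sR=160/109; mL=32/25, mR=-80/109; mL+mR=1488/2725 → advance +1; mR−mL=-5488/2725 → turn -1·90°

0 16/13 16/9 16/13 -8/9 1 -2 S
1 32/17 160/97 32/17 -80/97 1 -3 W
2 2 40/29 2 -20/29 0 -3 N
3 32/25 160/109 32/25 -80/109 0 -2 E
final 1 -2 S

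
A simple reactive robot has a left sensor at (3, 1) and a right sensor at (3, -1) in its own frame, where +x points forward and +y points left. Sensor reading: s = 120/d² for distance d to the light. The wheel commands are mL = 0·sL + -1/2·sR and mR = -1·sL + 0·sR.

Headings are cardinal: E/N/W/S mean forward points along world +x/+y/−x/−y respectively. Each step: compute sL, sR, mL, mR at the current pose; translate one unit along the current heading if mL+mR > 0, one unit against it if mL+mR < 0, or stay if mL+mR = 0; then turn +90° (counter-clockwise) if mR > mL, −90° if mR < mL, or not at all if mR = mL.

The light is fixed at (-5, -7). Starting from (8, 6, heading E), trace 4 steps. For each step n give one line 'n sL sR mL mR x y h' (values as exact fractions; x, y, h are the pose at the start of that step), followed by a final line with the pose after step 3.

n=0: pose=(8,6,E); sL=30/113, sR=3/10; mL=-3/20, mR=-30/113; mL+mR=-939/2260 → advance -1; mR−mL=-261/2260 → turn -1·90°
n=1: pose=(7,6,S); sL=120/269, sR=120/221; mL=-60/221, mR=-120/269; mL+mR=-42660/59449 → advance -1; mR−mL=-10380/59449 → turn -1·90°
n=2: pose=(7,7,W); sL=12/25, sR=20/51; mL=-10/51, mR=-12/25; mL+mR=-862/1275 → advance -1; mR−mL=-362/1275 → turn -1·90°
n=3: pose=(8,7,N); sL=120/433, sR=24/97; mL=-12/97, mR=-120/433; mL+mR=-16836/42001 → advance -1; mR−mL=-6444/42001 → turn -1·90°

0 30/113 3/10 -3/20 -30/113 8 6 E
1 120/269 120/221 -60/221 -120/269 7 6 S
2 12/25 20/51 -10/51 -12/25 7 7 W
3 120/433 24/97 -12/97 -120/433 8 7 N
final 8 6 E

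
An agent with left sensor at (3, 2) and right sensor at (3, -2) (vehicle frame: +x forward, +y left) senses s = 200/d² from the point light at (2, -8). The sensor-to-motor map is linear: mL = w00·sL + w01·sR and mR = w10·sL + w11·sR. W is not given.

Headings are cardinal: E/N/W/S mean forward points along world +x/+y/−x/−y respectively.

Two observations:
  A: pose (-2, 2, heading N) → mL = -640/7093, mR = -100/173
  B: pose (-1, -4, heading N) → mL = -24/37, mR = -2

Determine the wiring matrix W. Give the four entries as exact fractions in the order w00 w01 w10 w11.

obs A: pose=(-2,2,N) → sL=40/41, sR=200/173, mL=-640/7093, mR=-100/173
obs B: pose=(-1,-4,N) → sL=100/37, sR=4, mL=-24/37, mR=-2
sensor matrix S = [[40/41, 200/173], [100/37, 4]]; det S = 204160/262441
solve [mL_A; mL_B] = S·[w00; w01] and [mR_A; mR_B] = S·[w10; w11]:
  w00 = 1/2, w01 = -1/2, w10 = 0, w11 = -1/2

1/2 -1/2 0 -1/2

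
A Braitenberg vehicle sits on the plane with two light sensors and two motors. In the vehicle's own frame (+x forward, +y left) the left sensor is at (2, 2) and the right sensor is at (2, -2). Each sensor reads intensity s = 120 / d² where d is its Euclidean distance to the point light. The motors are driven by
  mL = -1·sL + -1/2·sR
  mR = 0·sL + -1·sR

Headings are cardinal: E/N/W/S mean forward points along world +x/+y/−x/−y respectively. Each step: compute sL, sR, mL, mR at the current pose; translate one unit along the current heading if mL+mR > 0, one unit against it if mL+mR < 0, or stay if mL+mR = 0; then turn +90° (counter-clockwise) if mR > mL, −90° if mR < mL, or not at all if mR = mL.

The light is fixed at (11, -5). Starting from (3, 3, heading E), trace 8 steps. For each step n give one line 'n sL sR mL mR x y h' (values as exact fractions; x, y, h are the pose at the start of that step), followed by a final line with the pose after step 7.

0 15/17 5/3 -175/102 -5/3 3 3 E
1 120/221 120/149 -31140/32929 -120/149 2 3 N
2 60/73 60/101 -8250/7373 -60/101 2 2 W
3 120/61 24/25 -3732/1525 -24/25 3 2 S
4 15/17 5/3 -175/102 -5/3 3 3 E
5 120/221 120/149 -31140/32929 -120/149 2 3 N
6 60/73 60/101 -8250/7373 -60/101 2 2 W
7 120/61 24/25 -3732/1525 -24/25 3 2 S
final 3 3 E

n=0: pose=(3,3,E); sL=15/17, sR=5/3; mL=-175/102, mR=-5/3; mL+mR=-115/34 → advance -1; mR−mL=5/102 → turn +1·90°
n=1: pose=(2,3,N); sL=120/221, sR=120/149; mL=-31140/32929, mR=-120/149; mL+mR=-57660/32929 → advance -1; mR−mL=4620/32929 → turn +1·90°
n=2: pose=(2,2,W); sL=60/73, sR=60/101; mL=-8250/7373, mR=-60/101; mL+mR=-12630/7373 → advance -1; mR−mL=3870/7373 → turn +1·90°
n=3: pose=(3,2,S); sL=120/61, sR=24/25; mL=-3732/1525, mR=-24/25; mL+mR=-5196/1525 → advance -1; mR−mL=2268/1525 → turn +1·90°
n=4: pose=(3,3,E); sL=15/17, sR=5/3; mL=-175/102, mR=-5/3; mL+mR=-115/34 → advance -1; mR−mL=5/102 → turn +1·90°
n=5: pose=(2,3,N); sL=120/221, sR=120/149; mL=-31140/32929, mR=-120/149; mL+mR=-57660/32929 → advance -1; mR−mL=4620/32929 → turn +1·90°
n=6: pose=(2,2,W); sL=60/73, sR=60/101; mL=-8250/7373, mR=-60/101; mL+mR=-12630/7373 → advance -1; mR−mL=3870/7373 → turn +1·90°
n=7: pose=(3,2,S); sL=120/61, sR=24/25; mL=-3732/1525, mR=-24/25; mL+mR=-5196/1525 → advance -1; mR−mL=2268/1525 → turn +1·90°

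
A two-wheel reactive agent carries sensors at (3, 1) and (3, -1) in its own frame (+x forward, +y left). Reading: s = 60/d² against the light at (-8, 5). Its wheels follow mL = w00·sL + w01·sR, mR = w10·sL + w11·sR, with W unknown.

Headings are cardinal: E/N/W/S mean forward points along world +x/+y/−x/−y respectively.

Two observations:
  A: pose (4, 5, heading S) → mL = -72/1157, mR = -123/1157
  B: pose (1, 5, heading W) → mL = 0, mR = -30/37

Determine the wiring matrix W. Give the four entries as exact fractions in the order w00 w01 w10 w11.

obs A: pose=(4,5,S) → sL=30/89, sR=6/13, mL=-72/1157, mR=-123/1157
obs B: pose=(1,5,W) → sL=60/37, sR=60/37, mL=0, mR=-30/37
sensor matrix S = [[30/89, 6/13], [60/37, 60/37]]; det S = -8640/42809
solve [mL_A; mL_B] = S·[w00; w01] and [mR_A; mR_B] = S·[w10; w11]:
  w00 = 1/2, w01 = -1/2, w10 = -1, w11 = 1/2

1/2 -1/2 -1 1/2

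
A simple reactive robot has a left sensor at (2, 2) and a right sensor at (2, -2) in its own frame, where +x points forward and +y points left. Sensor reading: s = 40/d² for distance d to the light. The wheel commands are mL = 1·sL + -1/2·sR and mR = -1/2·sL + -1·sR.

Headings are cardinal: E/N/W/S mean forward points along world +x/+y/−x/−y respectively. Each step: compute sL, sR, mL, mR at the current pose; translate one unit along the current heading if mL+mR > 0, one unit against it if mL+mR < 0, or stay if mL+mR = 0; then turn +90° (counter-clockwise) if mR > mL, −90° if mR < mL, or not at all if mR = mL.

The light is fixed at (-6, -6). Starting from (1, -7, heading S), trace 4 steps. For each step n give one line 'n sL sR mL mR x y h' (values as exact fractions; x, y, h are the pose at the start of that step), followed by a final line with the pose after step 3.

0 4/9 20/17 -22/153 -214/153 1 -7 S
1 40/29 40/29 20/29 -60/29 1 -6 W
2 1 5/13 21/26 -23/26 2 -6 N
3 40/101 40/109 2340/11009 -6220/11009 2 -7 E
final 1 -7 S

n=0: pose=(1,-7,S); sL=4/9, sR=20/17; mL=-22/153, mR=-214/153; mL+mR=-236/153 → advance -1; mR−mL=-64/51 → turn -1·90°
n=1: pose=(1,-6,W); sL=40/29, sR=40/29; mL=20/29, mR=-60/29; mL+mR=-40/29 → advance -1; mR−mL=-80/29 → turn -1·90°
n=2: pose=(2,-6,N); sL=1, sR=5/13; mL=21/26, mR=-23/26; mL+mR=-1/13 → advance -1; mR−mL=-22/13 → turn -1·90°
n=3: pose=(2,-7,E); sL=40/101, sR=40/109; mL=2340/11009, mR=-6220/11009; mL+mR=-3880/11009 → advance -1; mR−mL=-8560/11009 → turn -1·90°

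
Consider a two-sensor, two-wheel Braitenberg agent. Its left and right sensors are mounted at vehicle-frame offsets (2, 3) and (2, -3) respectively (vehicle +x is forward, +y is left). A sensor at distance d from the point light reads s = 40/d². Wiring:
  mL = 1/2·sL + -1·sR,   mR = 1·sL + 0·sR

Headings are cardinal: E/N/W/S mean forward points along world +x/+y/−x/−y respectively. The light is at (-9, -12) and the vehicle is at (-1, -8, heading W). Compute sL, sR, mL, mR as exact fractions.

left sensor world pos  = (-3, -11); dL² = 37
right sensor world pos = (-3, -5); dR² = 85
sL = 40/37 = 40/37
sR = 40/85 = 8/17
mL = 1/2·sL + -1·sR = 44/629
mR = 1·sL + 0·sR = 40/37

40/37 8/17 44/629 40/37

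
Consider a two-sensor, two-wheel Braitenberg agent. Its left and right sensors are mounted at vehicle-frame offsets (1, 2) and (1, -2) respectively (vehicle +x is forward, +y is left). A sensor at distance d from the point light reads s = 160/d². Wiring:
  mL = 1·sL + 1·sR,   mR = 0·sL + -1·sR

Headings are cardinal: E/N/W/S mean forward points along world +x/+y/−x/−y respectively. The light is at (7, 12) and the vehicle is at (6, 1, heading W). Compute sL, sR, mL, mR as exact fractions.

left sensor world pos  = (5, -1); dL² = 173
right sensor world pos = (5, 3); dR² = 85
sL = 160/173 = 160/173
sR = 160/85 = 32/17
mL = 1·sL + 1·sR = 8256/2941
mR = 0·sL + -1·sR = -32/17

160/173 32/17 8256/2941 -32/17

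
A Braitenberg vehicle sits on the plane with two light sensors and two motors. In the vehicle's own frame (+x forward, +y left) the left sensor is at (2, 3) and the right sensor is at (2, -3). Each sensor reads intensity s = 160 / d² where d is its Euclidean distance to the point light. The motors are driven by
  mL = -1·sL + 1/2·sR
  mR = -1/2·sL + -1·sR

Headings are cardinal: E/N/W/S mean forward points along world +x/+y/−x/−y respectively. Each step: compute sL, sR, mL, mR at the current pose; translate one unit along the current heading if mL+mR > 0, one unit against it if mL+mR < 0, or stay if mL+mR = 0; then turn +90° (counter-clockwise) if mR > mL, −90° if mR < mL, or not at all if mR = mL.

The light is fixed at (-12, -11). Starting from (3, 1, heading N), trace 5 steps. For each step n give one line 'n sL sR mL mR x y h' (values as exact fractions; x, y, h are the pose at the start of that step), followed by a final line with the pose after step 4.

0 8/17 4/13 -70/221 -120/221 3 1 N
1 32/97 160/353 -3536/34241 -21168/34241 3 0 E
2 16/37 80/101 -136/3737 -3768/3737 2 0 S
3 32/45 160/369 -304/615 -1456/1845 2 1 W
4 8/17 4/13 -70/221 -120/221 3 1 N
final 3 0 E

n=0: pose=(3,1,N); sL=8/17, sR=4/13; mL=-70/221, mR=-120/221; mL+mR=-190/221 → advance -1; mR−mL=-50/221 → turn -1·90°
n=1: pose=(3,0,E); sL=32/97, sR=160/353; mL=-3536/34241, mR=-21168/34241; mL+mR=-24704/34241 → advance -1; mR−mL=-17632/34241 → turn -1·90°
n=2: pose=(2,0,S); sL=16/37, sR=80/101; mL=-136/3737, mR=-3768/3737; mL+mR=-3904/3737 → advance -1; mR−mL=-3632/3737 → turn -1·90°
n=3: pose=(2,1,W); sL=32/45, sR=160/369; mL=-304/615, mR=-1456/1845; mL+mR=-2368/1845 → advance -1; mR−mL=-544/1845 → turn -1·90°
n=4: pose=(3,1,N); sL=8/17, sR=4/13; mL=-70/221, mR=-120/221; mL+mR=-190/221 → advance -1; mR−mL=-50/221 → turn -1·90°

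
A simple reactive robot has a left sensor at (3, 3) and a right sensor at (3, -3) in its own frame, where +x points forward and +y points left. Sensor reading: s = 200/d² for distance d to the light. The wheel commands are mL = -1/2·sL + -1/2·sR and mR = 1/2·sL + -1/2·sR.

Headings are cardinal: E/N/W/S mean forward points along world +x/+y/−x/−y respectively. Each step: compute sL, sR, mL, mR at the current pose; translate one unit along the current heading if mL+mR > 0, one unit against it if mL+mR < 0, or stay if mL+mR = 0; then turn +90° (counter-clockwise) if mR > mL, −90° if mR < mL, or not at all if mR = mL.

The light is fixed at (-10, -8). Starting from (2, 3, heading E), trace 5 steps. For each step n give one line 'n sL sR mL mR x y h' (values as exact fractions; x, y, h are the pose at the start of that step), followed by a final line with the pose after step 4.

n=0: pose=(2,3,E); sL=200/421, sR=200/289; mL=-71000/121669, mR=-13200/121669; mL+mR=-200/289 → advance -1; mR−mL=200/421 → turn +1·90°
n=1: pose=(1,3,N); sL=10/13, sR=25/49; mL=-815/1274, mR=165/1274; mL+mR=-25/49 → advance -1; mR−mL=10/13 → turn +1·90°
n=2: pose=(1,2,W); sL=200/113, sR=200/233; mL=-34600/26329, mR=12000/26329; mL+mR=-200/233 → advance -1; mR−mL=200/113 → turn +1·90°
n=3: pose=(2,2,S); sL=100/137, sR=20/13; mL=-2020/1781, mR=-720/1781; mL+mR=-20/13 → advance -1; mR−mL=100/137 → turn +1·90°
n=4: pose=(2,3,E); sL=200/421, sR=200/289; mL=-71000/121669, mR=-13200/121669; mL+mR=-200/289 → advance -1; mR−mL=200/421 → turn +1·90°

0 200/421 200/289 -71000/121669 -13200/121669 2 3 E
1 10/13 25/49 -815/1274 165/1274 1 3 N
2 200/113 200/233 -34600/26329 12000/26329 1 2 W
3 100/137 20/13 -2020/1781 -720/1781 2 2 S
4 200/421 200/289 -71000/121669 -13200/121669 2 3 E
final 1 3 N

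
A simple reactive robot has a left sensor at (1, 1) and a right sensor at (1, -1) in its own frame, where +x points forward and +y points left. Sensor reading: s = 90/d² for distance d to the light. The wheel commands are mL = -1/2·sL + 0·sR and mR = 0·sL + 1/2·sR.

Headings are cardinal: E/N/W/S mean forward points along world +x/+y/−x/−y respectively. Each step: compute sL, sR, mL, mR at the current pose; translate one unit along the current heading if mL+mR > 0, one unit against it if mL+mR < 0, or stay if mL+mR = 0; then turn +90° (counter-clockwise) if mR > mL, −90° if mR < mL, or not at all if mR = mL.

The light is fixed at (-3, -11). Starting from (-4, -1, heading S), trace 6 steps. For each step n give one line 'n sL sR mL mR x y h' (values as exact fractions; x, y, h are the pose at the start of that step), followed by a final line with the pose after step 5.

0 10/9 18/17 -5/9 9/17 -4 -1 S
1 5/8 9/10 -5/16 9/20 -4 0 E
2 18/29 18/29 -9/29 9/29 -3 0 N
3 90/101 18/29 -45/101 9/29 -3 0 W
4 45/52 9/10 -45/104 9/20 -2 0 S
5 18/25 18/17 -9/25 9/17 -2 -1 E
final -1 -1 N

n=0: pose=(-4,-1,S); sL=10/9, sR=18/17; mL=-5/9, mR=9/17; mL+mR=-4/153 → advance -1; mR−mL=166/153 → turn +1·90°
n=1: pose=(-4,0,E); sL=5/8, sR=9/10; mL=-5/16, mR=9/20; mL+mR=11/80 → advance +1; mR−mL=61/80 → turn +1·90°
n=2: pose=(-3,0,N); sL=18/29, sR=18/29; mL=-9/29, mR=9/29; mL+mR=0 → advance +0; mR−mL=18/29 → turn +1·90°
n=3: pose=(-3,0,W); sL=90/101, sR=18/29; mL=-45/101, mR=9/29; mL+mR=-396/2929 → advance -1; mR−mL=2214/2929 → turn +1·90°
n=4: pose=(-2,0,S); sL=45/52, sR=9/10; mL=-45/104, mR=9/20; mL+mR=9/520 → advance +1; mR−mL=459/520 → turn +1·90°
n=5: pose=(-2,-1,E); sL=18/25, sR=18/17; mL=-9/25, mR=9/17; mL+mR=72/425 → advance +1; mR−mL=378/425 → turn +1·90°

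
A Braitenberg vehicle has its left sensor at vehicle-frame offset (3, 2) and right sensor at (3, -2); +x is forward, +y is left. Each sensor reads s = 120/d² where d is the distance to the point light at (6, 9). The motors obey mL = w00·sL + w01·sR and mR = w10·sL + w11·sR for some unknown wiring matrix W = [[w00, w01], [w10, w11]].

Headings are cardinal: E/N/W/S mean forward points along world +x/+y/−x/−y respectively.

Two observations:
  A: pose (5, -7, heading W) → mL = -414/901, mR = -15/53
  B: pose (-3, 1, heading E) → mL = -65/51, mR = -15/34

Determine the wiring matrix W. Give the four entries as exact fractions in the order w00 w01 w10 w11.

-1/2 -1/2 0 -1/2

obs A: pose=(5,-7,W) → sL=6/17, sR=30/53, mL=-414/901, mR=-15/53
obs B: pose=(-3,1,E) → sL=5/3, sR=15/17, mL=-65/51, mR=-15/34
sensor matrix S = [[6/17, 30/53], [5/3, 15/17]]; det S = -9680/15317
solve [mL_A; mL_B] = S·[w00; w01] and [mR_A; mR_B] = S·[w10; w11]:
  w00 = -1/2, w01 = -1/2, w10 = 0, w11 = -1/2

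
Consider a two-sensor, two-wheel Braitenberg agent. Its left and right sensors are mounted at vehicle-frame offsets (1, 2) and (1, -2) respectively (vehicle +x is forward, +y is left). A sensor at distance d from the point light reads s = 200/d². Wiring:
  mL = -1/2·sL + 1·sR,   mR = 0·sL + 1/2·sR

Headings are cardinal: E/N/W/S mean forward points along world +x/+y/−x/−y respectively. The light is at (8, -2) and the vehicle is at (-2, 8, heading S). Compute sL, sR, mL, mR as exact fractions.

40/29 8/9 52/261 4/9

left sensor world pos  = (0, 7); dL² = 145
right sensor world pos = (-4, 7); dR² = 225
sL = 200/145 = 40/29
sR = 200/225 = 8/9
mL = -1/2·sL + 1·sR = 52/261
mR = 0·sL + 1/2·sR = 4/9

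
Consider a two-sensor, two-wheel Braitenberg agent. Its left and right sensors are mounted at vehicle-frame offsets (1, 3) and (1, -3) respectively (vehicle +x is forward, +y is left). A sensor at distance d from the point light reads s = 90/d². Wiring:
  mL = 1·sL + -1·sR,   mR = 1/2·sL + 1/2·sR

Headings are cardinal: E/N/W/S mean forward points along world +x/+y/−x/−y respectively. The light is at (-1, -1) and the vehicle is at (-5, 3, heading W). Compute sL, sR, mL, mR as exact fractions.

45/13 45/37 1080/481 1125/481

left sensor world pos  = (-6, 0); dL² = 26
right sensor world pos = (-6, 6); dR² = 74
sL = 90/26 = 45/13
sR = 90/74 = 45/37
mL = 1·sL + -1·sR = 1080/481
mR = 1/2·sL + 1/2·sR = 1125/481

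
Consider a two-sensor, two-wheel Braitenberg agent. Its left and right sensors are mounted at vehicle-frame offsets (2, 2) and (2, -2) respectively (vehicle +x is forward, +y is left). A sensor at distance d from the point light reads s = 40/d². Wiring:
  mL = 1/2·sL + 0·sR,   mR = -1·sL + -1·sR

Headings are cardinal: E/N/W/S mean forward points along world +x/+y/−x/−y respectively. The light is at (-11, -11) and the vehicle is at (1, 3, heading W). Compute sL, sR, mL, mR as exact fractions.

left sensor world pos  = (-1, 1); dL² = 244
right sensor world pos = (-1, 5); dR² = 356
sL = 40/244 = 10/61
sR = 40/356 = 10/89
mL = 1/2·sL + 0·sR = 5/61
mR = -1·sL + -1·sR = -1500/5429

10/61 10/89 5/61 -1500/5429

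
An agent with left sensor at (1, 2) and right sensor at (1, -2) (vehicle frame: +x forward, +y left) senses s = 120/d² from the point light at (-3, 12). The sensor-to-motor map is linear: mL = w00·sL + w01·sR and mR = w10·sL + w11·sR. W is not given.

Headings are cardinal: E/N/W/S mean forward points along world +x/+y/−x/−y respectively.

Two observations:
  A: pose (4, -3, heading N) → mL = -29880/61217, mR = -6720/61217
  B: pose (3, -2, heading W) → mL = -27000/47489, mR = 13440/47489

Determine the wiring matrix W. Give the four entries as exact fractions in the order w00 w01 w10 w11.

-1/2 -1/2 -1 1

obs A: pose=(4,-3,N) → sL=120/221, sR=120/277, mL=-29880/61217, mR=-6720/61217
obs B: pose=(3,-2,W) → sL=120/281, sR=120/169, mL=-27000/47489, mR=13440/47489
sensor matrix S = [[120/221, 120/277], [120/281, 120/169]]; det S = 583027200/2907134113
solve [mL_A; mL_B] = S·[w00; w01] and [mR_A; mR_B] = S·[w10; w11]:
  w00 = -1/2, w01 = -1/2, w10 = -1, w11 = 1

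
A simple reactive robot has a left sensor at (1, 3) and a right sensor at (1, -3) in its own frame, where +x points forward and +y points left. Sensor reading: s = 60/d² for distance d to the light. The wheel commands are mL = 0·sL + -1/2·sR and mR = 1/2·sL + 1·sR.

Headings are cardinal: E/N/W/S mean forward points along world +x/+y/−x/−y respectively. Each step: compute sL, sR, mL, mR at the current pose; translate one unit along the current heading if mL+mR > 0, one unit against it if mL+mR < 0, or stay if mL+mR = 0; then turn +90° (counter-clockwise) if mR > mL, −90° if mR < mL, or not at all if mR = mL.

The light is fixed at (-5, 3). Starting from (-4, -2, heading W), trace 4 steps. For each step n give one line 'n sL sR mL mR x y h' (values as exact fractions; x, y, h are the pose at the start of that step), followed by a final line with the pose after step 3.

n=0: pose=(-4,-2,W); sL=15/16, sR=15; mL=-15/2, mR=495/32; mL+mR=255/32 → advance +1; mR−mL=735/32 → turn +1·90°
n=1: pose=(-5,-2,S); sL=4/3, sR=4/3; mL=-2/3, mR=2; mL+mR=4/3 → advance +1; mR−mL=8/3 → turn +1·90°
n=2: pose=(-5,-3,E); sL=6, sR=30/41; mL=-15/41, mR=153/41; mL+mR=138/41 → advance +1; mR−mL=168/41 → turn +1·90°
n=3: pose=(-4,-3,N); sL=60/29, sR=60/41; mL=-30/41, mR=2970/1189; mL+mR=2100/1189 → advance +1; mR−mL=3840/1189 → turn +1·90°

0 15/16 15 -15/2 495/32 -4 -2 W
1 4/3 4/3 -2/3 2 -5 -2 S
2 6 30/41 -15/41 153/41 -5 -3 E
3 60/29 60/41 -30/41 2970/1189 -4 -3 N
final -4 -2 W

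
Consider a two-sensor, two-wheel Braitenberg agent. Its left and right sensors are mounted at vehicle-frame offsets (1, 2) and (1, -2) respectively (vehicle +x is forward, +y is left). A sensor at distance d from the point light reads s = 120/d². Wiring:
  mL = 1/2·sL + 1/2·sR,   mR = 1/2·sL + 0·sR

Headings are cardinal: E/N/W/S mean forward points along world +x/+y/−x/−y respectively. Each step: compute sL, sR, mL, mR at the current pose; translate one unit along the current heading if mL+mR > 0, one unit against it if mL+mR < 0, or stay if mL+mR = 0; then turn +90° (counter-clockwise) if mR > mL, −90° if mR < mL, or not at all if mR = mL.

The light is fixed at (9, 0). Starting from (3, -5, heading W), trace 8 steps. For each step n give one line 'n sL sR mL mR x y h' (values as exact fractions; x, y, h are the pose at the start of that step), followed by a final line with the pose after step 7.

n=0: pose=(3,-5,W); sL=60/49, sR=60/29; mL=2340/1421, mR=30/49; mL+mR=3210/1421 → advance +1; mR−mL=-30/29 → turn -1·90°
n=1: pose=(2,-5,N); sL=120/97, sR=120/41; mL=8280/3977, mR=60/97; mL+mR=10740/3977 → advance +1; mR−mL=-60/41 → turn -1·90°
n=2: pose=(2,-4,E); sL=3, sR=5/3; mL=7/3, mR=3/2; mL+mR=23/6 → advance +1; mR−mL=-5/6 → turn -1·90°
n=3: pose=(3,-4,S); sL=120/41, sR=120/89; mL=7800/3649, mR=60/41; mL+mR=13140/3649 → advance +1; mR−mL=-60/89 → turn -1·90°
n=4: pose=(3,-5,W); sL=60/49, sR=60/29; mL=2340/1421, mR=30/49; mL+mR=3210/1421 → advance +1; mR−mL=-30/29 → turn -1·90°
n=5: pose=(2,-5,N); sL=120/97, sR=120/41; mL=8280/3977, mR=60/97; mL+mR=10740/3977 → advance +1; mR−mL=-60/41 → turn -1·90°
n=6: pose=(2,-4,E); sL=3, sR=5/3; mL=7/3, mR=3/2; mL+mR=23/6 → advance +1; mR−mL=-5/6 → turn -1·90°
n=7: pose=(3,-4,S); sL=120/41, sR=120/89; mL=7800/3649, mR=60/41; mL+mR=13140/3649 → advance +1; mR−mL=-60/89 → turn -1·90°

0 60/49 60/29 2340/1421 30/49 3 -5 W
1 120/97 120/41 8280/3977 60/97 2 -5 N
2 3 5/3 7/3 3/2 2 -4 E
3 120/41 120/89 7800/3649 60/41 3 -4 S
4 60/49 60/29 2340/1421 30/49 3 -5 W
5 120/97 120/41 8280/3977 60/97 2 -5 N
6 3 5/3 7/3 3/2 2 -4 E
7 120/41 120/89 7800/3649 60/41 3 -4 S
final 3 -5 W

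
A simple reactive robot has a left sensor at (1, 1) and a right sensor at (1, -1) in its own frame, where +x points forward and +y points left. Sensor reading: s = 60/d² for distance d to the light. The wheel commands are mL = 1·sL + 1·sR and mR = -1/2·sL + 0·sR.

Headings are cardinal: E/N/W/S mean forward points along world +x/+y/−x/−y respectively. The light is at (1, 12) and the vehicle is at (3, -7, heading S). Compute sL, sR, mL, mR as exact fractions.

60/409 60/401 48600/164009 -30/409

left sensor world pos  = (4, -8); dL² = 409
right sensor world pos = (2, -8); dR² = 401
sL = 60/409 = 60/409
sR = 60/401 = 60/401
mL = 1·sL + 1·sR = 48600/164009
mR = -1/2·sL + 0·sR = -30/409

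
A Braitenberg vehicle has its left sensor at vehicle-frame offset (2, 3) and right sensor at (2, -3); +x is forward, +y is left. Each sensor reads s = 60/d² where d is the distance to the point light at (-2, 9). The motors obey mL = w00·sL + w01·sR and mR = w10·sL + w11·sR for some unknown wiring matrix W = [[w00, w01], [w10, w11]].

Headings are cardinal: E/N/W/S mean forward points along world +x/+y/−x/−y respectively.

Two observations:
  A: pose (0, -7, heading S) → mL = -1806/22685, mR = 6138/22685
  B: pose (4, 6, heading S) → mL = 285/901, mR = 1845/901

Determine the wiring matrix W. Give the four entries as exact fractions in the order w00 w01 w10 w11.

-1 1/2 1/2 1

obs A: pose=(0,-7,S) → sL=60/349, sR=12/65, mL=-1806/22685, mR=6138/22685
obs B: pose=(4,6,S) → sL=30/53, sR=30/17, mL=285/901, mR=1845/901
sensor matrix S = [[60/349, 12/65], [30/53, 30/17]]; det S = 813024/4087837
solve [mL_A; mL_B] = S·[w00; w01] and [mR_A; mR_B] = S·[w10; w11]:
  w00 = -1, w01 = 1/2, w10 = 1/2, w11 = 1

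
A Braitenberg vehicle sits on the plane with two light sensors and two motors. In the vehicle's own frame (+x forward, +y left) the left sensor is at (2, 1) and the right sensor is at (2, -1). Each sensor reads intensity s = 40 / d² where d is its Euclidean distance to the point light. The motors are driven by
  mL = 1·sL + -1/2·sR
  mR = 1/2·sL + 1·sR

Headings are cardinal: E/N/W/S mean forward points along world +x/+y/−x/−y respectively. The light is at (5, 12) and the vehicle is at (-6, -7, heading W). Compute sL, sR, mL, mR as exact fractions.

40/569 40/493 8340/280517 32620/280517

left sensor world pos  = (-8, -8); dL² = 569
right sensor world pos = (-8, -6); dR² = 493
sL = 40/569 = 40/569
sR = 40/493 = 40/493
mL = 1·sL + -1/2·sR = 8340/280517
mR = 1/2·sL + 1·sR = 32620/280517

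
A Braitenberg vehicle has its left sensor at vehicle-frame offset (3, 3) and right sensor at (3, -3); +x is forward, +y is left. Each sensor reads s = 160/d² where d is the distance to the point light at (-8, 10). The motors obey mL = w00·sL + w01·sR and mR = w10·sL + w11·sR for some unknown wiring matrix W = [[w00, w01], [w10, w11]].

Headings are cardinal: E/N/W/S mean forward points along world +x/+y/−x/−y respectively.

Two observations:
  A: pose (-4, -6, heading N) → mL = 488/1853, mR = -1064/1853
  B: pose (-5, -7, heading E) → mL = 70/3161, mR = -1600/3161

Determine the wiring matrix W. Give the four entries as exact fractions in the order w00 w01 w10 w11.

obs A: pose=(-4,-6,N) → sL=16/17, sR=80/109, mL=488/1853, mR=-1064/1853
obs B: pose=(-5,-7,E) → sL=20/29, sR=40/109, mL=70/3161, mR=-1600/3161
sensor matrix S = [[16/17, 80/109], [20/29, 40/109]]; det S = -8640/53737
solve [mL_A; mL_B] = S·[w00; w01] and [mR_A; mR_B] = S·[w10; w11]:
  w00 = -1/2, w01 = 1, w10 = -1, w11 = 1/2

-1/2 1 -1 1/2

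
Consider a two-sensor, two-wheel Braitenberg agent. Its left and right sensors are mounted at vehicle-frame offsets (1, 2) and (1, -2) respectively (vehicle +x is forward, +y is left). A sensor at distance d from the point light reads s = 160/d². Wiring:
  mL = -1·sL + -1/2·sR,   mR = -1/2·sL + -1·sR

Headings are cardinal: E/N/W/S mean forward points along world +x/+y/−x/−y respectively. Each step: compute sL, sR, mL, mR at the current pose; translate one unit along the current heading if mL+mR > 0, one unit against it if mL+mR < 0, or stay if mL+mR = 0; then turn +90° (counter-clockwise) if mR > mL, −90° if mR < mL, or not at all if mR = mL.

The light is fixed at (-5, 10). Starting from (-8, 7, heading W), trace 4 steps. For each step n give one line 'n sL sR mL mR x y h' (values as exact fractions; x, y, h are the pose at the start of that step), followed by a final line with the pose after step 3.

n=0: pose=(-8,7,W); sL=160/41, sR=160/17; mL=-6000/697, mR=-7920/697; mL+mR=-13920/697 → advance -1; mR−mL=-1920/697 → turn -1·90°
n=1: pose=(-7,7,N); sL=8, sR=40; mL=-28, mR=-44; mL+mR=-72 → advance -1; mR−mL=-16 → turn -1·90°
n=2: pose=(-7,6,E); sL=32, sR=160/37; mL=-1264/37, mR=-752/37; mL+mR=-2016/37 → advance -1; mR−mL=512/37 → turn +1·90°
n=3: pose=(-8,6,N); sL=80/17, sR=16; mL=-216/17, mR=-312/17; mL+mR=-528/17 → advance -1; mR−mL=-96/17 → turn -1·90°

0 160/41 160/17 -6000/697 -7920/697 -8 7 W
1 8 40 -28 -44 -7 7 N
2 32 160/37 -1264/37 -752/37 -7 6 E
3 80/17 16 -216/17 -312/17 -8 6 N
final -8 5 E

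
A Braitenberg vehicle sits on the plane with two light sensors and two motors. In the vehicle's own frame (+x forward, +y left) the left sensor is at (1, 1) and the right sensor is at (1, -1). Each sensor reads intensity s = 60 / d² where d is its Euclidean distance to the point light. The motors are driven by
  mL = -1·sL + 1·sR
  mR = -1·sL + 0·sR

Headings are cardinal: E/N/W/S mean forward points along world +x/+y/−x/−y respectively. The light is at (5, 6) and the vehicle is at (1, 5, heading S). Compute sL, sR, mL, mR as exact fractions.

60/13 60/29 -960/377 -60/13

left sensor world pos  = (2, 4); dL² = 13
right sensor world pos = (0, 4); dR² = 29
sL = 60/13 = 60/13
sR = 60/29 = 60/29
mL = -1·sL + 1·sR = -960/377
mR = -1·sL + 0·sR = -60/13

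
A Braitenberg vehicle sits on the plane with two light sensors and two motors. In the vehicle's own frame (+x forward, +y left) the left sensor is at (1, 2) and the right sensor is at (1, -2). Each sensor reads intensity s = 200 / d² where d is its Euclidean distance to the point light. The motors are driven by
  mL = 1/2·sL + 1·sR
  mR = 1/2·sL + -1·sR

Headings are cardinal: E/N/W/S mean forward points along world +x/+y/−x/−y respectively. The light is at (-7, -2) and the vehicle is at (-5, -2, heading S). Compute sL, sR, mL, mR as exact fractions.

left sensor world pos  = (-3, -3); dL² = 17
right sensor world pos = (-7, -3); dR² = 1
sL = 200/17 = 200/17
sR = 200/1 = 200
mL = 1/2·sL + 1·sR = 3500/17
mR = 1/2·sL + -1·sR = -3300/17

200/17 200 3500/17 -3300/17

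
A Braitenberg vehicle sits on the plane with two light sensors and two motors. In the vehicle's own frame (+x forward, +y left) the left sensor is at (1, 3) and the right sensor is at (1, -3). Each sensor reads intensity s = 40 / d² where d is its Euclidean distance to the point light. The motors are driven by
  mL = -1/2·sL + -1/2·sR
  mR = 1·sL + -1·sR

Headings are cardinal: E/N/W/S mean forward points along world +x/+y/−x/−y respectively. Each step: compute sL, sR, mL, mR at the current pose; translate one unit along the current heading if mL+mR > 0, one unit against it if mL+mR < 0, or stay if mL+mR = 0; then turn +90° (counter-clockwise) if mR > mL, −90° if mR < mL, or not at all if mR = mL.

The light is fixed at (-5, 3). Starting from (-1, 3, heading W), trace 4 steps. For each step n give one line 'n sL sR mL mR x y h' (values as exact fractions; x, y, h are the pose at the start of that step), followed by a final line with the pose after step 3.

0 20/9 20/9 -20/9 0 -1 3 W
1 8/13 8 -56/13 -96/13 0 3 S
2 2 5/4 -13/8 3/4 0 4 W
3 40/81 40/9 -200/81 -320/81 1 4 S
final 1 5 W

n=0: pose=(-1,3,W); sL=20/9, sR=20/9; mL=-20/9, mR=0; mL+mR=-20/9 → advance -1; mR−mL=20/9 → turn +1·90°
n=1: pose=(0,3,S); sL=8/13, sR=8; mL=-56/13, mR=-96/13; mL+mR=-152/13 → advance -1; mR−mL=-40/13 → turn -1·90°
n=2: pose=(0,4,W); sL=2, sR=5/4; mL=-13/8, mR=3/4; mL+mR=-7/8 → advance -1; mR−mL=19/8 → turn +1·90°
n=3: pose=(1,4,S); sL=40/81, sR=40/9; mL=-200/81, mR=-320/81; mL+mR=-520/81 → advance -1; mR−mL=-40/27 → turn -1·90°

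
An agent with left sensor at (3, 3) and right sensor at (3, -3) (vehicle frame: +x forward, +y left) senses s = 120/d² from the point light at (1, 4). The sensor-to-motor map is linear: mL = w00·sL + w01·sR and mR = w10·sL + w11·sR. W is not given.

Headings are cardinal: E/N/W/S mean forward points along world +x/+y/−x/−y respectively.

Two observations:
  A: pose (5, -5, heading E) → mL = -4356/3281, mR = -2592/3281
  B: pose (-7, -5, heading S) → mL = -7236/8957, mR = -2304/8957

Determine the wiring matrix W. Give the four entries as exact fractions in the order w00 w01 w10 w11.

-1/2 -1 -1 1

obs A: pose=(5,-5,E) → sL=24/17, sR=120/193, mL=-4356/3281, mR=-2592/3281
obs B: pose=(-7,-5,S) → sL=120/169, sR=24/53, mL=-7236/8957, mR=-2304/8957
sensor matrix S = [[24/17, 120/193], [120/169, 24/53]]; det S = 5812992/29387917
solve [mL_A; mL_B] = S·[w00; w01] and [mR_A; mR_B] = S·[w10; w11]:
  w00 = -1/2, w01 = -1, w10 = -1, w11 = 1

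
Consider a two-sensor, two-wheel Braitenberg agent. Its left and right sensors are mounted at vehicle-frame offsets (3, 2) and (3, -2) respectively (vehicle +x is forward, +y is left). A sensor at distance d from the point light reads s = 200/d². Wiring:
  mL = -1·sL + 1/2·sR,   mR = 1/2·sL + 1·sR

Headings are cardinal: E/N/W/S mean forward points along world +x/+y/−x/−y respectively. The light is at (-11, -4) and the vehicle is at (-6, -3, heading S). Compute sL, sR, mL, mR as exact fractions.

left sensor world pos  = (-4, -6); dL² = 53
right sensor world pos = (-8, -6); dR² = 13
sL = 200/53 = 200/53
sR = 200/13 = 200/13
mL = -1·sL + 1/2·sR = 2700/689
mR = 1/2·sL + 1·sR = 11900/689

200/53 200/13 2700/689 11900/689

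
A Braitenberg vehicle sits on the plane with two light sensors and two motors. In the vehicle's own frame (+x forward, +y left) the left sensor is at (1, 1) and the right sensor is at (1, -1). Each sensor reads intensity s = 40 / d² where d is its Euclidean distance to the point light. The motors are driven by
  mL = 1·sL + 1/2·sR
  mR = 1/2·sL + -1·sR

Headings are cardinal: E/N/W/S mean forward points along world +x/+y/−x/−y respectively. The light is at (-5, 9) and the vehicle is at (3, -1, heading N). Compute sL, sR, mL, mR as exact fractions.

left sensor world pos  = (2, 0); dL² = 130
right sensor world pos = (4, 0); dR² = 162
sL = 40/130 = 4/13
sR = 40/162 = 20/81
mL = 1·sL + 1/2·sR = 454/1053
mR = 1/2·sL + -1·sR = -98/1053

4/13 20/81 454/1053 -98/1053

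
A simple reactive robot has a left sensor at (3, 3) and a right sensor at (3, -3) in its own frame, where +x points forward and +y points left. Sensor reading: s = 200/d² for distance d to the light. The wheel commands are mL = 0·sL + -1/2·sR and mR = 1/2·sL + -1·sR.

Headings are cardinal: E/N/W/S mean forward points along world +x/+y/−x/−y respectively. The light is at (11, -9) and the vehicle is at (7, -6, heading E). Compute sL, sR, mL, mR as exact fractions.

left sensor world pos  = (10, -3); dL² = 37
right sensor world pos = (10, -9); dR² = 1
sL = 200/37 = 200/37
sR = 200/1 = 200
mL = 0·sL + -1/2·sR = -100
mR = 1/2·sL + -1·sR = -7300/37

200/37 200 -100 -7300/37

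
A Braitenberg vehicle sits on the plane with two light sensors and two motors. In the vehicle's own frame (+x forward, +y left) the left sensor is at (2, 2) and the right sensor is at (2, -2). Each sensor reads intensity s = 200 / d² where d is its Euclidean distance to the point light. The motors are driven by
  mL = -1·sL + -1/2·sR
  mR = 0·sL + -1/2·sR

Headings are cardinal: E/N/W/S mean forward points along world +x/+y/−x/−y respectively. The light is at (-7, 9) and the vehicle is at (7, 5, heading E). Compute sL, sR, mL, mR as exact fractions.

10/13 50/73 -1055/949 -25/73

left sensor world pos  = (9, 7); dL² = 260
right sensor world pos = (9, 3); dR² = 292
sL = 200/260 = 10/13
sR = 200/292 = 50/73
mL = -1·sL + -1/2·sR = -1055/949
mR = 0·sL + -1/2·sR = -25/73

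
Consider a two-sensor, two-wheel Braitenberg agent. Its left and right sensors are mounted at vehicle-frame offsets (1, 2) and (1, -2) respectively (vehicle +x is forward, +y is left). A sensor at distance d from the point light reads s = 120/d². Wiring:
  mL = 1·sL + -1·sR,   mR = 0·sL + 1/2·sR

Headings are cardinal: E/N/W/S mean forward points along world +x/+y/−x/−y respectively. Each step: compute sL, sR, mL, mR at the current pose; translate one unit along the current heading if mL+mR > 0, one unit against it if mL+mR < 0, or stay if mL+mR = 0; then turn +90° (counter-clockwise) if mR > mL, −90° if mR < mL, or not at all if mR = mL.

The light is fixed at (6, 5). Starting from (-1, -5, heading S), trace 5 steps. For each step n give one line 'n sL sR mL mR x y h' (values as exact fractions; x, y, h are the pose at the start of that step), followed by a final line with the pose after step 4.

n=0: pose=(-1,-5,S); sL=60/73, sR=60/101; mL=1680/7373, mR=30/101; mL+mR=3870/7373 → advance +1; mR−mL=510/7373 → turn +1·90°
n=1: pose=(-1,-6,E); sL=40/39, sR=24/41; mL=704/1599, mR=12/41; mL+mR=1172/1599 → advance +1; mR−mL=-236/1599 → turn -1·90°
n=2: pose=(0,-6,S); sL=3/4, sR=15/26; mL=9/52, mR=15/52; mL+mR=6/13 → advance +1; mR−mL=3/26 → turn +1·90°
n=3: pose=(0,-7,E); sL=24/25, sR=120/221; mL=2304/5525, mR=60/221; mL+mR=3804/5525 → advance +1; mR−mL=-804/5525 → turn -1·90°
n=4: pose=(1,-7,S); sL=60/89, sR=60/109; mL=1200/9701, mR=30/109; mL+mR=3870/9701 → advance +1; mR−mL=1470/9701 → turn +1·90°

0 60/73 60/101 1680/7373 30/101 -1 -5 S
1 40/39 24/41 704/1599 12/41 -1 -6 E
2 3/4 15/26 9/52 15/52 0 -6 S
3 24/25 120/221 2304/5525 60/221 0 -7 E
4 60/89 60/109 1200/9701 30/109 1 -7 S
final 1 -8 E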